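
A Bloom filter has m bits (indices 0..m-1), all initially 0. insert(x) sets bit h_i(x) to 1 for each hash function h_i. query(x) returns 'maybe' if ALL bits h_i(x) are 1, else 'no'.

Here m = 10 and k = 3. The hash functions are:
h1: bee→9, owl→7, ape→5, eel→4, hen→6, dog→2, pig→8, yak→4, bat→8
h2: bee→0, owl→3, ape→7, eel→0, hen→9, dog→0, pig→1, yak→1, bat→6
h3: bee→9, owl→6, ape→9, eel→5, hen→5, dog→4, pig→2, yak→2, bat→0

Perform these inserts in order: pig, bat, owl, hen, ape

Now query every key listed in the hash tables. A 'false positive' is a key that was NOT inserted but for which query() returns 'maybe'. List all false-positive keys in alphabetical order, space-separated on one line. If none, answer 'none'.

Start: bits=0000000000
After insert 'pig': sets bits 1 2 8 -> bits=0110000010
After insert 'bat': sets bits 0 6 8 -> bits=1110001010
After insert 'owl': sets bits 3 6 7 -> bits=1111001110
After insert 'hen': sets bits 5 6 9 -> bits=1111011111
After insert 'ape': sets bits 5 7 9 -> bits=1111011111
Not inserted: bee dog eel yak — query each against bits=1111011111:
query bee: checks bit0=1, bit9=1 (all 1) -> maybe => FALSE POSITIVE
query dog: checks bit0=1, bit2=1, bit4=0 (has a 0) -> no => not a false positive
query eel: checks bit0=1, bit4=0, bit5=1 (has a 0) -> no => not a false positive
query yak: checks bit1=1, bit2=1, bit4=0 (has a 0) -> no => not a false positive
False positives (alphabetical): bee

Answer: bee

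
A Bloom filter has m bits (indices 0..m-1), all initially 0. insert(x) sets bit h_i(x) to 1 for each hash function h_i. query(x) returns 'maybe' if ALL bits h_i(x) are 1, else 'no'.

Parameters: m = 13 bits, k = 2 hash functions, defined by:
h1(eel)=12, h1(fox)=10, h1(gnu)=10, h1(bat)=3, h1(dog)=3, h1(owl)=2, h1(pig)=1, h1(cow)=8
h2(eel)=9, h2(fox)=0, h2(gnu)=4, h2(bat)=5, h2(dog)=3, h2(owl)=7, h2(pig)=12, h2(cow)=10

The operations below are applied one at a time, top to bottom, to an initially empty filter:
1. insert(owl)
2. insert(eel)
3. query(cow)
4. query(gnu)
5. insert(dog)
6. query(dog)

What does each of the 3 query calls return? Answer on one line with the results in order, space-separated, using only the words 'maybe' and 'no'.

Start: bits=0000000000000
Op 1: insert owl -> sets bits 2 7 -> bits=0010000100000
Op 2: insert eel -> sets bits 9 12 -> bits=0010000101001
Op 3: query cow -> checks bit8=0, bit10=0 (has a 0) -> no
Op 4: query gnu -> checks bit4=0, bit10=0 (has a 0) -> no
Op 5: insert dog -> sets bits 3 -> bits=0011000101001
Op 6: query dog -> checks bit3=1 (all 1) -> maybe
Query results in order: no no maybe

Answer: no no maybe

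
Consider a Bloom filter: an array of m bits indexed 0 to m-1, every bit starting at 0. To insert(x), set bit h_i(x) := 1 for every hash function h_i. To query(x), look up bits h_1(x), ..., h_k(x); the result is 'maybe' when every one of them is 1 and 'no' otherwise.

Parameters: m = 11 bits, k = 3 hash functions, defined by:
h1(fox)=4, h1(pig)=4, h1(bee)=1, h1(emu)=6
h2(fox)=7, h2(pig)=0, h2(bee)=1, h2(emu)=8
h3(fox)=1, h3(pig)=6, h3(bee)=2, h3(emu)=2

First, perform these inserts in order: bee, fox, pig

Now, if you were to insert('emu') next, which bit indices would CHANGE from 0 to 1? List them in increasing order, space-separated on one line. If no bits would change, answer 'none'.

Start: bits=00000000000
After insert 'bee': sets bits 1 2 -> bits=01100000000
After insert 'fox': sets bits 1 4 7 -> bits=01101001000
After insert 'pig': sets bits 0 4 6 -> bits=11101011000
insert 'emu' would touch bits 2 6 8; currently bit2=1, bit6=1, bit8=0
Bits that are 0 among those (would change 0->1): 8

Answer: 8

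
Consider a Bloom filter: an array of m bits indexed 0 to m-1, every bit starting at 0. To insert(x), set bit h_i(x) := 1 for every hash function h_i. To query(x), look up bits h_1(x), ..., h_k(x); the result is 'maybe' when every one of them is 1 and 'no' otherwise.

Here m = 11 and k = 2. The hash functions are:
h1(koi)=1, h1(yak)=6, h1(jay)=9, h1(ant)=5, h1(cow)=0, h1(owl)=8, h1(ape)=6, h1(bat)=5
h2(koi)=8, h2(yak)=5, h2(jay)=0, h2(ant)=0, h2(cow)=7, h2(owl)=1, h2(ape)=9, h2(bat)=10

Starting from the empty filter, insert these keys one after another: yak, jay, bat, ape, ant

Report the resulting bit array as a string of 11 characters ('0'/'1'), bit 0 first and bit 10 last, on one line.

Start: bits=00000000000
After insert 'yak': sets bits 5 6 -> bits=00000110000
After insert 'jay': sets bits 0 9 -> bits=10000110010
After insert 'bat': sets bits 5 10 -> bits=10000110011
After insert 'ape': sets bits 6 9 -> bits=10000110011
After insert 'ant': sets bits 0 5 -> bits=10000110011

Answer: 10000110011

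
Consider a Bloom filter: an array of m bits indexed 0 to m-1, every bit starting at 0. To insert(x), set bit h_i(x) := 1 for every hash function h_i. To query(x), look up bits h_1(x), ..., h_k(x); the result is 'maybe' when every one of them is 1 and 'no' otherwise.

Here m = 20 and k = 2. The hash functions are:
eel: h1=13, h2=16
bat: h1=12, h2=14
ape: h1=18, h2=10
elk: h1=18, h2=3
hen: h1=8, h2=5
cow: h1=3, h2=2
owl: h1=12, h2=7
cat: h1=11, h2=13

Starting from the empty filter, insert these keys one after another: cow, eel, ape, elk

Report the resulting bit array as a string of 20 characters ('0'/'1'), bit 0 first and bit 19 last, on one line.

Answer: 00110000001001001010

Derivation:
Start: bits=00000000000000000000
After insert 'cow': sets bits 2 3 -> bits=00110000000000000000
After insert 'eel': sets bits 13 16 -> bits=00110000000001001000
After insert 'ape': sets bits 10 18 -> bits=00110000001001001010
After insert 'elk': sets bits 3 18 -> bits=00110000001001001010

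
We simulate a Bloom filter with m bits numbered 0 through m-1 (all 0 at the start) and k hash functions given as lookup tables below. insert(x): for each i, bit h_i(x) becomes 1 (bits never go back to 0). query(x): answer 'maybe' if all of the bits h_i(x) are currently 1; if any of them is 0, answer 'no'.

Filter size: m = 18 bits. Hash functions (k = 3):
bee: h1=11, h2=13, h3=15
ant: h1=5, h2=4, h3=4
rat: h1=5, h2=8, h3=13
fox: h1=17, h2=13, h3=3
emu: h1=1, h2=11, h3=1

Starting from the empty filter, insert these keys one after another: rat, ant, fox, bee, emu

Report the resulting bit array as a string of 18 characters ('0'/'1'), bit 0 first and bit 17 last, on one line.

Start: bits=000000000000000000
After insert 'rat': sets bits 5 8 13 -> bits=000001001000010000
After insert 'ant': sets bits 4 5 -> bits=000011001000010000
After insert 'fox': sets bits 3 13 17 -> bits=000111001000010001
After insert 'bee': sets bits 11 13 15 -> bits=000111001001010101
After insert 'emu': sets bits 1 11 -> bits=010111001001010101

Answer: 010111001001010101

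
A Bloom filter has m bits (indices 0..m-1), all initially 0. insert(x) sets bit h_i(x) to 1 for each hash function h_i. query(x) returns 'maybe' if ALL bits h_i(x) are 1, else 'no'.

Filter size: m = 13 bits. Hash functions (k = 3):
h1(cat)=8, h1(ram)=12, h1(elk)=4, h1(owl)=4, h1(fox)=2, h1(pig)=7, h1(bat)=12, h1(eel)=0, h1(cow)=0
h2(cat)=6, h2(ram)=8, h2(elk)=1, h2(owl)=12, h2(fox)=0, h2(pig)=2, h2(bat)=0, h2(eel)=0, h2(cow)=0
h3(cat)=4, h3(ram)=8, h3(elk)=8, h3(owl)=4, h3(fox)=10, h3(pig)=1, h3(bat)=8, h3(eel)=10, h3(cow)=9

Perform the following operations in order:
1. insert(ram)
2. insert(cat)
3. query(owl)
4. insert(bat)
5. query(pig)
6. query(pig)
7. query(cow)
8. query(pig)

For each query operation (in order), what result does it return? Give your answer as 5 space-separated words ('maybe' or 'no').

Start: bits=0000000000000
Op 1: insert ram -> sets bits 8 12 -> bits=0000000010001
Op 2: insert cat -> sets bits 4 6 8 -> bits=0000101010001
Op 3: query owl -> checks bit4=1, bit12=1 (all 1) -> maybe
Op 4: insert bat -> sets bits 0 8 12 -> bits=1000101010001
Op 5: query pig -> checks bit1=0, bit2=0, bit7=0 (has a 0) -> no
Op 6: query pig -> checks bit1=0, bit2=0, bit7=0 (has a 0) -> no
Op 7: query cow -> checks bit0=1, bit9=0 (has a 0) -> no
Op 8: query pig -> checks bit1=0, bit2=0, bit7=0 (has a 0) -> no
Query results in order: maybe no no no no

Answer: maybe no no no no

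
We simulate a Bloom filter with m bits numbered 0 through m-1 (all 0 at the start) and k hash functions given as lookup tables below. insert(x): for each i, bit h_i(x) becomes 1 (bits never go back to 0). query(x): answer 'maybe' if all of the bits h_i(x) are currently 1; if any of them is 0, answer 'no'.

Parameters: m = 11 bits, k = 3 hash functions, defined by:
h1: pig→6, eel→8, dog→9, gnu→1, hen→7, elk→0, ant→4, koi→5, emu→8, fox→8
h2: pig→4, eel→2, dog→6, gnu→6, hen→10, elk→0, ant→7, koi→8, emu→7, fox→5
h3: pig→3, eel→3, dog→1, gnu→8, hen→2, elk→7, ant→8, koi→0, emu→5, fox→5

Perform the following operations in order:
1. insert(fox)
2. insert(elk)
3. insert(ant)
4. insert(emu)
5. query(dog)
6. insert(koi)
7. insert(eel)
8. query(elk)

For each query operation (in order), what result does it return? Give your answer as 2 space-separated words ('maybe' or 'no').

Answer: no maybe

Derivation:
Start: bits=00000000000
Op 1: insert fox -> sets bits 5 8 -> bits=00000100100
Op 2: insert elk -> sets bits 0 7 -> bits=10000101100
Op 3: insert ant -> sets bits 4 7 8 -> bits=10001101100
Op 4: insert emu -> sets bits 5 7 8 -> bits=10001101100
Op 5: query dog -> checks bit1=0, bit6=0, bit9=0 (has a 0) -> no
Op 6: insert koi -> sets bits 0 5 8 -> bits=10001101100
Op 7: insert eel -> sets bits 2 3 8 -> bits=10111101100
Op 8: query elk -> checks bit0=1, bit7=1 (all 1) -> maybe
Query results in order: no maybe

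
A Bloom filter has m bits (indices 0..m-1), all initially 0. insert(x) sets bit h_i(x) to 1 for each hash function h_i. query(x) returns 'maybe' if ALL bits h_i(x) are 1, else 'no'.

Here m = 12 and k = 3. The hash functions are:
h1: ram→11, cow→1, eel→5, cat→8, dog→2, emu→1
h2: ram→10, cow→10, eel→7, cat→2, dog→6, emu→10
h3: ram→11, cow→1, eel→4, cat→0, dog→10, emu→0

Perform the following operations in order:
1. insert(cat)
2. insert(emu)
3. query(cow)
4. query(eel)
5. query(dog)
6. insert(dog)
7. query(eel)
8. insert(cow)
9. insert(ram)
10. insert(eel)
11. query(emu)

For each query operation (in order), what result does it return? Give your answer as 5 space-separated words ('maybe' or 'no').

Start: bits=000000000000
Op 1: insert cat -> sets bits 0 2 8 -> bits=101000001000
Op 2: insert emu -> sets bits 0 1 10 -> bits=111000001010
Op 3: query cow -> checks bit1=1, bit10=1 (all 1) -> maybe
Op 4: query eel -> checks bit4=0, bit5=0, bit7=0 (has a 0) -> no
Op 5: query dog -> checks bit2=1, bit6=0, bit10=1 (has a 0) -> no
Op 6: insert dog -> sets bits 2 6 10 -> bits=111000101010
Op 7: query eel -> checks bit4=0, bit5=0, bit7=0 (has a 0) -> no
Op 8: insert cow -> sets bits 1 10 -> bits=111000101010
Op 9: insert ram -> sets bits 10 11 -> bits=111000101011
Op 10: insert eel -> sets bits 4 5 7 -> bits=111011111011
Op 11: query emu -> checks bit0=1, bit1=1, bit10=1 (all 1) -> maybe
Query results in order: maybe no no no maybe

Answer: maybe no no no maybe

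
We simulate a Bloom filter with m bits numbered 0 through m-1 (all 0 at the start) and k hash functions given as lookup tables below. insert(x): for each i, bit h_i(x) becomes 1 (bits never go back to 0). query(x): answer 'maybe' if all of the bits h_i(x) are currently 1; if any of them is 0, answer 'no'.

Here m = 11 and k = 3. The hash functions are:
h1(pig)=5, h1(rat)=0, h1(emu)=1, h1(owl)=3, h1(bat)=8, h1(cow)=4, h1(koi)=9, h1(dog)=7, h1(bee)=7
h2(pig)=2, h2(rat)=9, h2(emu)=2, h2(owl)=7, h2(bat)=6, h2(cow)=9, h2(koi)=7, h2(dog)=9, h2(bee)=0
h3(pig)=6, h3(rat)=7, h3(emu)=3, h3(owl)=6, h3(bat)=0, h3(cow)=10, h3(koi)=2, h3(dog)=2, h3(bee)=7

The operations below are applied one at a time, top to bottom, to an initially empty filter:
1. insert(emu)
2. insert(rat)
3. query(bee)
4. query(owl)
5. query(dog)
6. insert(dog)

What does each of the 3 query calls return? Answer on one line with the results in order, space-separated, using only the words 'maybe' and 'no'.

Start: bits=00000000000
Op 1: insert emu -> sets bits 1 2 3 -> bits=01110000000
Op 2: insert rat -> sets bits 0 7 9 -> bits=11110001010
Op 3: query bee -> checks bit0=1, bit7=1 (all 1) -> maybe
Op 4: query owl -> checks bit3=1, bit6=0, bit7=1 (has a 0) -> no
Op 5: query dog -> checks bit2=1, bit7=1, bit9=1 (all 1) -> maybe
Op 6: insert dog -> sets bits 2 7 9 -> bits=11110001010
Query results in order: maybe no maybe

Answer: maybe no maybe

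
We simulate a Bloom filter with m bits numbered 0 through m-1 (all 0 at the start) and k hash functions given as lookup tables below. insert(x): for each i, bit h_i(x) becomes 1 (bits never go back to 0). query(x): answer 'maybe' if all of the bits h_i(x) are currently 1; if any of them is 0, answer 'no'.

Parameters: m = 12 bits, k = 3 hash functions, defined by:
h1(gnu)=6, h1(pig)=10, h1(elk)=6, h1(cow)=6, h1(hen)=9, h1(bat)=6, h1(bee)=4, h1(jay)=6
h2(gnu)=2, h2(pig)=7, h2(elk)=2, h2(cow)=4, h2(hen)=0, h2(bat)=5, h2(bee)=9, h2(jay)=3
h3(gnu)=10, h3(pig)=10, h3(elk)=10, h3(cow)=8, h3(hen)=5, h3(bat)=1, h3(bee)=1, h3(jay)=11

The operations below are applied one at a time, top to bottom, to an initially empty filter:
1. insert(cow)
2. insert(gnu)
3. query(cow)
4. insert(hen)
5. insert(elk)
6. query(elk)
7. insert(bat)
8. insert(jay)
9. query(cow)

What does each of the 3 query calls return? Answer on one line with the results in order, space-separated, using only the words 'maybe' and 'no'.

Start: bits=000000000000
Op 1: insert cow -> sets bits 4 6 8 -> bits=000010101000
Op 2: insert gnu -> sets bits 2 6 10 -> bits=001010101010
Op 3: query cow -> checks bit4=1, bit6=1, bit8=1 (all 1) -> maybe
Op 4: insert hen -> sets bits 0 5 9 -> bits=101011101110
Op 5: insert elk -> sets bits 2 6 10 -> bits=101011101110
Op 6: query elk -> checks bit2=1, bit6=1, bit10=1 (all 1) -> maybe
Op 7: insert bat -> sets bits 1 5 6 -> bits=111011101110
Op 8: insert jay -> sets bits 3 6 11 -> bits=111111101111
Op 9: query cow -> checks bit4=1, bit6=1, bit8=1 (all 1) -> maybe
Query results in order: maybe maybe maybe

Answer: maybe maybe maybe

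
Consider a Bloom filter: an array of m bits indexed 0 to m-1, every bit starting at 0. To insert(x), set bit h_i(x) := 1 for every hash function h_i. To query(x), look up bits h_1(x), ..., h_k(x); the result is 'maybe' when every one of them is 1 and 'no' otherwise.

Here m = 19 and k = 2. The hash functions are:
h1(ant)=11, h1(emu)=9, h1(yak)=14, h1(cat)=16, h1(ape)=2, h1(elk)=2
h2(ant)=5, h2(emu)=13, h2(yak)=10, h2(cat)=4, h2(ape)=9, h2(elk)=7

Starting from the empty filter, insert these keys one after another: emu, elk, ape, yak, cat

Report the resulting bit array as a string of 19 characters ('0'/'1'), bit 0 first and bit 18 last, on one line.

Answer: 0010100101100110100

Derivation:
Start: bits=0000000000000000000
After insert 'emu': sets bits 9 13 -> bits=0000000001000100000
After insert 'elk': sets bits 2 7 -> bits=0010000101000100000
After insert 'ape': sets bits 2 9 -> bits=0010000101000100000
After insert 'yak': sets bits 10 14 -> bits=0010000101100110000
After insert 'cat': sets bits 4 16 -> bits=0010100101100110100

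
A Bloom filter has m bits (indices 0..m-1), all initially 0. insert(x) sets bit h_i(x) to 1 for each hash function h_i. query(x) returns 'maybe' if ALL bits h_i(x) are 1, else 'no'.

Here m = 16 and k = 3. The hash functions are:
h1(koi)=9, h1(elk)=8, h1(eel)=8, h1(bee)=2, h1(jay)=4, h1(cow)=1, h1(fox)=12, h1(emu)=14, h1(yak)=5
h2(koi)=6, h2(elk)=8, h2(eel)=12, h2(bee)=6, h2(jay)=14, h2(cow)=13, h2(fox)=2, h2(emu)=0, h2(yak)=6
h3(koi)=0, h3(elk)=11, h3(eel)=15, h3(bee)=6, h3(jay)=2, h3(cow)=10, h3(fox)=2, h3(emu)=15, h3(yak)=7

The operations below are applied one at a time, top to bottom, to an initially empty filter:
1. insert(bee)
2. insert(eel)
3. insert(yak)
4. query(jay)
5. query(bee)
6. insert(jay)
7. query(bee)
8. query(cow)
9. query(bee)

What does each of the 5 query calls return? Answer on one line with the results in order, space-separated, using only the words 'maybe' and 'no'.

Answer: no maybe maybe no maybe

Derivation:
Start: bits=0000000000000000
Op 1: insert bee -> sets bits 2 6 -> bits=0010001000000000
Op 2: insert eel -> sets bits 8 12 15 -> bits=0010001010001001
Op 3: insert yak -> sets bits 5 6 7 -> bits=0010011110001001
Op 4: query jay -> checks bit2=1, bit4=0, bit14=0 (has a 0) -> no
Op 5: query bee -> checks bit2=1, bit6=1 (all 1) -> maybe
Op 6: insert jay -> sets bits 2 4 14 -> bits=0010111110001011
Op 7: query bee -> checks bit2=1, bit6=1 (all 1) -> maybe
Op 8: query cow -> checks bit1=0, bit10=0, bit13=0 (has a 0) -> no
Op 9: query bee -> checks bit2=1, bit6=1 (all 1) -> maybe
Query results in order: no maybe maybe no maybe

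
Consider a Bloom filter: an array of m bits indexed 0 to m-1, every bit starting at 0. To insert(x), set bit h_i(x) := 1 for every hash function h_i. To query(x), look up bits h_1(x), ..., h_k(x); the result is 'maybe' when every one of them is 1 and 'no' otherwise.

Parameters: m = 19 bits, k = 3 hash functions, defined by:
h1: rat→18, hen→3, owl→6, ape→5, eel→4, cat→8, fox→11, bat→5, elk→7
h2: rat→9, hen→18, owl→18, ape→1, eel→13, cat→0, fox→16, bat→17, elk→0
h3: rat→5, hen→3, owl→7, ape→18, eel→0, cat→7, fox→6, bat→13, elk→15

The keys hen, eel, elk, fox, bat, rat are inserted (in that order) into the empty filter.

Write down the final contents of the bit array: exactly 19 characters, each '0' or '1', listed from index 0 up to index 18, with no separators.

Answer: 1001111101010101111

Derivation:
Start: bits=0000000000000000000
After insert 'hen': sets bits 3 18 -> bits=0001000000000000001
After insert 'eel': sets bits 0 4 13 -> bits=1001100000000100001
After insert 'elk': sets bits 0 7 15 -> bits=1001100100000101001
After insert 'fox': sets bits 6 11 16 -> bits=1001101100010101101
After insert 'bat': sets bits 5 13 17 -> bits=1001111100010101111
After insert 'rat': sets bits 5 9 18 -> bits=1001111101010101111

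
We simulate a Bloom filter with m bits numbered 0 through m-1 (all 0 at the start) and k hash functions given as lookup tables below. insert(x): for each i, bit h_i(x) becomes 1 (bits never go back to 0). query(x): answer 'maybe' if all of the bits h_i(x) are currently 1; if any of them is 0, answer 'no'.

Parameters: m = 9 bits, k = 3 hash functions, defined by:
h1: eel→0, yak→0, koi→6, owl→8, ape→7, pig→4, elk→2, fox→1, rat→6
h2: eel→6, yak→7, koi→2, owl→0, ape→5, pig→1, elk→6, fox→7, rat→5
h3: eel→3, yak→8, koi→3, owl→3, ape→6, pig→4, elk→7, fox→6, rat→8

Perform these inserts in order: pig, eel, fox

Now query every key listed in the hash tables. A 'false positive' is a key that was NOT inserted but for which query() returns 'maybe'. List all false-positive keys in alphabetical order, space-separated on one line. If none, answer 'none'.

Start: bits=000000000
After insert 'pig': sets bits 1 4 -> bits=010010000
After insert 'eel': sets bits 0 3 6 -> bits=110110100
After insert 'fox': sets bits 1 6 7 -> bits=110110110
Not inserted: ape elk koi owl rat yak — query each against bits=110110110:
query ape: checks bit5=0, bit6=1, bit7=1 (has a 0) -> no => not a false positive
query elk: checks bit2=0, bit6=1, bit7=1 (has a 0) -> no => not a false positive
query koi: checks bit2=0, bit3=1, bit6=1 (has a 0) -> no => not a false positive
query owl: checks bit0=1, bit3=1, bit8=0 (has a 0) -> no => not a false positive
query rat: checks bit5=0, bit6=1, bit8=0 (has a 0) -> no => not a false positive
query yak: checks bit0=1, bit7=1, bit8=0 (has a 0) -> no => not a false positive
False positives (alphabetical): none

Answer: none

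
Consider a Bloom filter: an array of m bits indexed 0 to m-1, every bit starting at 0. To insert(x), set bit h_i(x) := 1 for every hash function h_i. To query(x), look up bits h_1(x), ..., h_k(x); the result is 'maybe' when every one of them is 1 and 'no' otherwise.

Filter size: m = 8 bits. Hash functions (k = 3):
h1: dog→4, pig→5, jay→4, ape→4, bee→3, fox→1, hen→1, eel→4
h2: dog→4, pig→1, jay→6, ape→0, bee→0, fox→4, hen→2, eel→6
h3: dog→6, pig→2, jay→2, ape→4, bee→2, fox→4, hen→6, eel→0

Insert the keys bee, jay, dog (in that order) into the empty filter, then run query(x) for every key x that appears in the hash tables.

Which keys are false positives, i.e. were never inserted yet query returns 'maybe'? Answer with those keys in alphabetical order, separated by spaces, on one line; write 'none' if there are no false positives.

Start: bits=00000000
After insert 'bee': sets bits 0 2 3 -> bits=10110000
After insert 'jay': sets bits 2 4 6 -> bits=10111010
After insert 'dog': sets bits 4 6 -> bits=10111010
Not inserted: ape eel fox hen pig — query each against bits=10111010:
query ape: checks bit0=1, bit4=1 (all 1) -> maybe => FALSE POSITIVE
query eel: checks bit0=1, bit4=1, bit6=1 (all 1) -> maybe => FALSE POSITIVE
query fox: checks bit1=0, bit4=1 (has a 0) -> no => not a false positive
query hen: checks bit1=0, bit2=1, bit6=1 (has a 0) -> no => not a false positive
query pig: checks bit1=0, bit2=1, bit5=0 (has a 0) -> no => not a false positive
False positives (alphabetical): ape eel

Answer: ape eel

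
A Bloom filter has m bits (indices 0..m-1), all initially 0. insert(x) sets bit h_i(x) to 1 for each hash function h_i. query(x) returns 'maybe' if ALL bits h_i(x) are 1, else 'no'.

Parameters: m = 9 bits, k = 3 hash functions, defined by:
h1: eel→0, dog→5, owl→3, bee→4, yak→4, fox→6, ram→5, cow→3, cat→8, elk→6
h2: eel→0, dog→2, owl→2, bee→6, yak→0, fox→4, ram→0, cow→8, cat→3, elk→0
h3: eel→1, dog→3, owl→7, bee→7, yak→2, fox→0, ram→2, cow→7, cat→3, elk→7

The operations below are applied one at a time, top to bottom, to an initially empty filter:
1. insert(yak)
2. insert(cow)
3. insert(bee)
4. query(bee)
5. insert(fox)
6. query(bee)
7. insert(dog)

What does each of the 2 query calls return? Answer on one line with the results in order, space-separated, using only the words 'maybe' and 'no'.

Start: bits=000000000
Op 1: insert yak -> sets bits 0 2 4 -> bits=101010000
Op 2: insert cow -> sets bits 3 7 8 -> bits=101110011
Op 3: insert bee -> sets bits 4 6 7 -> bits=101110111
Op 4: query bee -> checks bit4=1, bit6=1, bit7=1 (all 1) -> maybe
Op 5: insert fox -> sets bits 0 4 6 -> bits=101110111
Op 6: query bee -> checks bit4=1, bit6=1, bit7=1 (all 1) -> maybe
Op 7: insert dog -> sets bits 2 3 5 -> bits=101111111
Query results in order: maybe maybe

Answer: maybe maybe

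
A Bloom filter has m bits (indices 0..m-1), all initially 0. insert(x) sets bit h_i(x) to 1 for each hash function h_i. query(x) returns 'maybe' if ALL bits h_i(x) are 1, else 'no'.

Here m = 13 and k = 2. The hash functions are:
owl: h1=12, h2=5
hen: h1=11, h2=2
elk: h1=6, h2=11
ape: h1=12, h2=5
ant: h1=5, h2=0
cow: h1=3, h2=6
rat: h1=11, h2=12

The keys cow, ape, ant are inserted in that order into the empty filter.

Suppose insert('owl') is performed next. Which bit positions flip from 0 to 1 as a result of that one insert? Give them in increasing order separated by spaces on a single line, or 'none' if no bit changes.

Start: bits=0000000000000
After insert 'cow': sets bits 3 6 -> bits=0001001000000
After insert 'ape': sets bits 5 12 -> bits=0001011000001
After insert 'ant': sets bits 0 5 -> bits=1001011000001
insert 'owl' would touch bits 5 12; currently bit5=1, bit12=1
Bits that are 0 among those (would change 0->1): none

Answer: none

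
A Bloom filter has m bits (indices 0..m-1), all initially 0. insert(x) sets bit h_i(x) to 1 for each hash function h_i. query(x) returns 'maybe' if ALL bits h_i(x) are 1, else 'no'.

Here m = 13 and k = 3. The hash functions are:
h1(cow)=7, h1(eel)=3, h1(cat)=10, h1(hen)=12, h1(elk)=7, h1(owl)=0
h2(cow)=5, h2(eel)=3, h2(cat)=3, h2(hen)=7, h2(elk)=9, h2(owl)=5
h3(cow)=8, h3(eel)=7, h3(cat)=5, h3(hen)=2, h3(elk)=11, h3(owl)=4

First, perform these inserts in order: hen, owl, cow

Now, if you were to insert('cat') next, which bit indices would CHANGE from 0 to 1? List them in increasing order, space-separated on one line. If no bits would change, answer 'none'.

Answer: 3 10

Derivation:
Start: bits=0000000000000
After insert 'hen': sets bits 2 7 12 -> bits=0010000100001
After insert 'owl': sets bits 0 4 5 -> bits=1010110100001
After insert 'cow': sets bits 5 7 8 -> bits=1010110110001
insert 'cat' would touch bits 3 5 10; currently bit3=0, bit5=1, bit10=0
Bits that are 0 among those (would change 0->1): 3 10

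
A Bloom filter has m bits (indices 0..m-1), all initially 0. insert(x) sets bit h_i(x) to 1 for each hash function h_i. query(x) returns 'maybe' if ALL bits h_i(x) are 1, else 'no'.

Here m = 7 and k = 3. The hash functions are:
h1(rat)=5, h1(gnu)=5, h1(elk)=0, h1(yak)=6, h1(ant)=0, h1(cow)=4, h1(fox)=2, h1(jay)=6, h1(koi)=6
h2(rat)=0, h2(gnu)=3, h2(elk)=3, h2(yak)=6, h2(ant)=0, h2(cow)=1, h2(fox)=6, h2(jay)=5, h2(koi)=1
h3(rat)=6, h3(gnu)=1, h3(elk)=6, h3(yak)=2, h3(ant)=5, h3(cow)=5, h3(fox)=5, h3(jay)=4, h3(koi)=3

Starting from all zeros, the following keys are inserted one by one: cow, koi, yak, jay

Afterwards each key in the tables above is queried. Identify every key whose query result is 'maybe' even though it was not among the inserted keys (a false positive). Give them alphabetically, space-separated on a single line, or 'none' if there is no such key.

Answer: fox gnu

Derivation:
Start: bits=0000000
After insert 'cow': sets bits 1 4 5 -> bits=0100110
After insert 'koi': sets bits 1 3 6 -> bits=0101111
After insert 'yak': sets bits 2 6 -> bits=0111111
After insert 'jay': sets bits 4 5 6 -> bits=0111111
Not inserted: ant elk fox gnu rat — query each against bits=0111111:
query ant: checks bit0=0, bit5=1 (has a 0) -> no => not a false positive
query elk: checks bit0=0, bit3=1, bit6=1 (has a 0) -> no => not a false positive
query fox: checks bit2=1, bit5=1, bit6=1 (all 1) -> maybe => FALSE POSITIVE
query gnu: checks bit1=1, bit3=1, bit5=1 (all 1) -> maybe => FALSE POSITIVE
query rat: checks bit0=0, bit5=1, bit6=1 (has a 0) -> no => not a false positive
False positives (alphabetical): fox gnu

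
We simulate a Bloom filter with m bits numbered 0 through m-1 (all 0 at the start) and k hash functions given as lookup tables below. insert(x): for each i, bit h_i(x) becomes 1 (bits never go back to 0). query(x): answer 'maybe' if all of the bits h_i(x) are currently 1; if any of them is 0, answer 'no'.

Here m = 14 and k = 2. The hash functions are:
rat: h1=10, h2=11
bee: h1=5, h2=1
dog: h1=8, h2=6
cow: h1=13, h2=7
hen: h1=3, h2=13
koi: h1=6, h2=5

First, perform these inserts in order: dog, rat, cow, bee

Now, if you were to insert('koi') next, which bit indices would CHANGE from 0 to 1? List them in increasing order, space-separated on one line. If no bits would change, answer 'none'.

Answer: none

Derivation:
Start: bits=00000000000000
After insert 'dog': sets bits 6 8 -> bits=00000010100000
After insert 'rat': sets bits 10 11 -> bits=00000010101100
After insert 'cow': sets bits 7 13 -> bits=00000011101101
After insert 'bee': sets bits 1 5 -> bits=01000111101101
insert 'koi' would touch bits 5 6; currently bit5=1, bit6=1
Bits that are 0 among those (would change 0->1): none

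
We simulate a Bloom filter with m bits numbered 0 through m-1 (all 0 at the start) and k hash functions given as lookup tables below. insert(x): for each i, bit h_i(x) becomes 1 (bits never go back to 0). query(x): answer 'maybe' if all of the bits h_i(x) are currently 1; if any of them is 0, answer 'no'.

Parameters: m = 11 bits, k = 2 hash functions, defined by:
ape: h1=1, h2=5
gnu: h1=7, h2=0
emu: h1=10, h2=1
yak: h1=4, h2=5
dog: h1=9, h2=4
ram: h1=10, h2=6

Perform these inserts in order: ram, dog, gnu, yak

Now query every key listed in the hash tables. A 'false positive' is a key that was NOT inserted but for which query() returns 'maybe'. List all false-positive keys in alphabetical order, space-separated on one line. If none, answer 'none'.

Start: bits=00000000000
After insert 'ram': sets bits 6 10 -> bits=00000010001
After insert 'dog': sets bits 4 9 -> bits=00001010011
After insert 'gnu': sets bits 0 7 -> bits=10001011011
After insert 'yak': sets bits 4 5 -> bits=10001111011
Not inserted: ape emu — query each against bits=10001111011:
query ape: checks bit1=0, bit5=1 (has a 0) -> no => not a false positive
query emu: checks bit1=0, bit10=1 (has a 0) -> no => not a false positive
False positives (alphabetical): none

Answer: none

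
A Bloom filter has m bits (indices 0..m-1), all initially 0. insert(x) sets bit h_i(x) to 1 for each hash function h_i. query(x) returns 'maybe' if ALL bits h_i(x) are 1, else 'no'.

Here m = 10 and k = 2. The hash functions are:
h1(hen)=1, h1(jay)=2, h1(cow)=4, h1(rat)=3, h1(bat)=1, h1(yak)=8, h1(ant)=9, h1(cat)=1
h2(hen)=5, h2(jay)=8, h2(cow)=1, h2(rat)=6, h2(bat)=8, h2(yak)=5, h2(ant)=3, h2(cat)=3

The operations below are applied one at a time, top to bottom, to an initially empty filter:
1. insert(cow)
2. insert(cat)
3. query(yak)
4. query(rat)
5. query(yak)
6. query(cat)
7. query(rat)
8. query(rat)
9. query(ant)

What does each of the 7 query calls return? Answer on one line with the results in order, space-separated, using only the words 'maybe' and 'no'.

Answer: no no no maybe no no no

Derivation:
Start: bits=0000000000
Op 1: insert cow -> sets bits 1 4 -> bits=0100100000
Op 2: insert cat -> sets bits 1 3 -> bits=0101100000
Op 3: query yak -> checks bit5=0, bit8=0 (has a 0) -> no
Op 4: query rat -> checks bit3=1, bit6=0 (has a 0) -> no
Op 5: query yak -> checks bit5=0, bit8=0 (has a 0) -> no
Op 6: query cat -> checks bit1=1, bit3=1 (all 1) -> maybe
Op 7: query rat -> checks bit3=1, bit6=0 (has a 0) -> no
Op 8: query rat -> checks bit3=1, bit6=0 (has a 0) -> no
Op 9: query ant -> checks bit3=1, bit9=0 (has a 0) -> no
Query results in order: no no no maybe no no no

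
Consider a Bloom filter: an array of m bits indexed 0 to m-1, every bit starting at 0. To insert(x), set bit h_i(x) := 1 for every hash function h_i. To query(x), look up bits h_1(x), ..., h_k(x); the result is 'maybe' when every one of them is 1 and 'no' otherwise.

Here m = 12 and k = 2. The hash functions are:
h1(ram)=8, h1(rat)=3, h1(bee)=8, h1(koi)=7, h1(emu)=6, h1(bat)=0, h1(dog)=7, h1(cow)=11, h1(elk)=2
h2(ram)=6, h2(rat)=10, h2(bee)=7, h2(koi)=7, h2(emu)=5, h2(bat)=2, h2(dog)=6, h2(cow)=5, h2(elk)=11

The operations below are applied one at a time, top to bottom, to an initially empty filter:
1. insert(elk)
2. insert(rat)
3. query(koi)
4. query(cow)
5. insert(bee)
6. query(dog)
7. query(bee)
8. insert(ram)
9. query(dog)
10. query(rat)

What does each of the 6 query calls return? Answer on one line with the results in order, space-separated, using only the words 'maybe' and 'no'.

Start: bits=000000000000
Op 1: insert elk -> sets bits 2 11 -> bits=001000000001
Op 2: insert rat -> sets bits 3 10 -> bits=001100000011
Op 3: query koi -> checks bit7=0 (has a 0) -> no
Op 4: query cow -> checks bit5=0, bit11=1 (has a 0) -> no
Op 5: insert bee -> sets bits 7 8 -> bits=001100011011
Op 6: query dog -> checks bit6=0, bit7=1 (has a 0) -> no
Op 7: query bee -> checks bit7=1, bit8=1 (all 1) -> maybe
Op 8: insert ram -> sets bits 6 8 -> bits=001100111011
Op 9: query dog -> checks bit6=1, bit7=1 (all 1) -> maybe
Op 10: query rat -> checks bit3=1, bit10=1 (all 1) -> maybe
Query results in order: no no no maybe maybe maybe

Answer: no no no maybe maybe maybe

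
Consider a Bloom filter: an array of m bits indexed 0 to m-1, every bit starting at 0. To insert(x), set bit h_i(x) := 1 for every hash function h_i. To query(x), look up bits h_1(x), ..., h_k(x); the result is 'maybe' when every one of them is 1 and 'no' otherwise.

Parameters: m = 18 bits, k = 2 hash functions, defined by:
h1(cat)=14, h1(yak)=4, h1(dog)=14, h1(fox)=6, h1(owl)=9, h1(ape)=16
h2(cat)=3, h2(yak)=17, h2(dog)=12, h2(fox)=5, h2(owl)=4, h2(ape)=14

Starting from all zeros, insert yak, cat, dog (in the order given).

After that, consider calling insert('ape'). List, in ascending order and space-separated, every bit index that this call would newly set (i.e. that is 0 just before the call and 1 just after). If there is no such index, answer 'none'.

Start: bits=000000000000000000
After insert 'yak': sets bits 4 17 -> bits=000010000000000001
After insert 'cat': sets bits 3 14 -> bits=000110000000001001
After insert 'dog': sets bits 12 14 -> bits=000110000000101001
insert 'ape' would touch bits 14 16; currently bit14=1, bit16=0
Bits that are 0 among those (would change 0->1): 16

Answer: 16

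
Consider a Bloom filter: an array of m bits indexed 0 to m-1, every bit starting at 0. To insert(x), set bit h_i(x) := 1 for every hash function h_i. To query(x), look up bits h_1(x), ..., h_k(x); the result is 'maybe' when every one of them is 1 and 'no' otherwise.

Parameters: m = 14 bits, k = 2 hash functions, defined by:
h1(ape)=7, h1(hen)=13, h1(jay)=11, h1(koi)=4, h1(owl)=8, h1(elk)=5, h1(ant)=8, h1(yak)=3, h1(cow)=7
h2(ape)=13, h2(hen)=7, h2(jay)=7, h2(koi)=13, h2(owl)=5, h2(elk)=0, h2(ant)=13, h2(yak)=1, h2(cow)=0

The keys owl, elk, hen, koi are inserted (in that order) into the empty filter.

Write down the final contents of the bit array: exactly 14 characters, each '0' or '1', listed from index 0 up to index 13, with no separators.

Start: bits=00000000000000
After insert 'owl': sets bits 5 8 -> bits=00000100100000
After insert 'elk': sets bits 0 5 -> bits=10000100100000
After insert 'hen': sets bits 7 13 -> bits=10000101100001
After insert 'koi': sets bits 4 13 -> bits=10001101100001

Answer: 10001101100001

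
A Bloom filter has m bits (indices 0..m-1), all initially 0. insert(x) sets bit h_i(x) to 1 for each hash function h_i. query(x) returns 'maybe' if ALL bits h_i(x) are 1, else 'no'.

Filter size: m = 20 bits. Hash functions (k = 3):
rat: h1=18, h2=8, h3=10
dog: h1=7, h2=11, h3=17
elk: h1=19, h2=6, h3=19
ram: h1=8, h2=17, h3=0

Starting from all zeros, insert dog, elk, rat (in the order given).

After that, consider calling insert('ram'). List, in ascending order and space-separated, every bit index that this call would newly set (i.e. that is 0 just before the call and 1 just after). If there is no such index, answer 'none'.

Start: bits=00000000000000000000
After insert 'dog': sets bits 7 11 17 -> bits=00000001000100000100
After insert 'elk': sets bits 6 19 -> bits=00000011000100000101
After insert 'rat': sets bits 8 10 18 -> bits=00000011101100000111
insert 'ram' would touch bits 0 8 17; currently bit0=0, bit8=1, bit17=1
Bits that are 0 among those (would change 0->1): 0

Answer: 0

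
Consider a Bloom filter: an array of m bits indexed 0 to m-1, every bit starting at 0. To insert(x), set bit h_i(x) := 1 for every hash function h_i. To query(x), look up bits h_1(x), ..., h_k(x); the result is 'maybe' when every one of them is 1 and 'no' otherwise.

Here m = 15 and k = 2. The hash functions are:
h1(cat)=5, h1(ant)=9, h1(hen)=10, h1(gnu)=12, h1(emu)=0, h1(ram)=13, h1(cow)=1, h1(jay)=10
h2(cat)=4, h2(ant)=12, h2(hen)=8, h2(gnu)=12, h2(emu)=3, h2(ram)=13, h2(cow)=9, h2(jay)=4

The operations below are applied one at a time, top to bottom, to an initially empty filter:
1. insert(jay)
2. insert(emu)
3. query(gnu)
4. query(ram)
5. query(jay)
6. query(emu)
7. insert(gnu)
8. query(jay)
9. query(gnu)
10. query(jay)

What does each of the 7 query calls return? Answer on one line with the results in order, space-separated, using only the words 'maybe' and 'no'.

Start: bits=000000000000000
Op 1: insert jay -> sets bits 4 10 -> bits=000010000010000
Op 2: insert emu -> sets bits 0 3 -> bits=100110000010000
Op 3: query gnu -> checks bit12=0 (has a 0) -> no
Op 4: query ram -> checks bit13=0 (has a 0) -> no
Op 5: query jay -> checks bit4=1, bit10=1 (all 1) -> maybe
Op 6: query emu -> checks bit0=1, bit3=1 (all 1) -> maybe
Op 7: insert gnu -> sets bits 12 -> bits=100110000010100
Op 8: query jay -> checks bit4=1, bit10=1 (all 1) -> maybe
Op 9: query gnu -> checks bit12=1 (all 1) -> maybe
Op 10: query jay -> checks bit4=1, bit10=1 (all 1) -> maybe
Query results in order: no no maybe maybe maybe maybe maybe

Answer: no no maybe maybe maybe maybe maybe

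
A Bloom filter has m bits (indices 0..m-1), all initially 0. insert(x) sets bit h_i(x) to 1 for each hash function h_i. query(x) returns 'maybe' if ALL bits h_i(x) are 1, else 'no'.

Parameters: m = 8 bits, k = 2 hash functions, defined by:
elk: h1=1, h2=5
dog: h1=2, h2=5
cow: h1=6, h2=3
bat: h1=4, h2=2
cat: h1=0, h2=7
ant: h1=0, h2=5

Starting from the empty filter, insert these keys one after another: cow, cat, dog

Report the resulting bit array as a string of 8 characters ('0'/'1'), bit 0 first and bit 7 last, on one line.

Start: bits=00000000
After insert 'cow': sets bits 3 6 -> bits=00010010
After insert 'cat': sets bits 0 7 -> bits=10010011
After insert 'dog': sets bits 2 5 -> bits=10110111

Answer: 10110111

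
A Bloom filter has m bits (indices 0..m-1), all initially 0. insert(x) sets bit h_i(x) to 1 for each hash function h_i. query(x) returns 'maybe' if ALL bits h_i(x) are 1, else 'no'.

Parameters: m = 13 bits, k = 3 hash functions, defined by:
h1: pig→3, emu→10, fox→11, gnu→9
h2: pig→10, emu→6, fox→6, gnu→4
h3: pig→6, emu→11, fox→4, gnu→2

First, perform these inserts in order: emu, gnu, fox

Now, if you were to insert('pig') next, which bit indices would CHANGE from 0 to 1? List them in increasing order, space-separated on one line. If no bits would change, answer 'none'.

Start: bits=0000000000000
After insert 'emu': sets bits 6 10 11 -> bits=0000001000110
After insert 'gnu': sets bits 2 4 9 -> bits=0010101001110
After insert 'fox': sets bits 4 6 11 -> bits=0010101001110
insert 'pig' would touch bits 3 6 10; currently bit3=0, bit6=1, bit10=1
Bits that are 0 among those (would change 0->1): 3

Answer: 3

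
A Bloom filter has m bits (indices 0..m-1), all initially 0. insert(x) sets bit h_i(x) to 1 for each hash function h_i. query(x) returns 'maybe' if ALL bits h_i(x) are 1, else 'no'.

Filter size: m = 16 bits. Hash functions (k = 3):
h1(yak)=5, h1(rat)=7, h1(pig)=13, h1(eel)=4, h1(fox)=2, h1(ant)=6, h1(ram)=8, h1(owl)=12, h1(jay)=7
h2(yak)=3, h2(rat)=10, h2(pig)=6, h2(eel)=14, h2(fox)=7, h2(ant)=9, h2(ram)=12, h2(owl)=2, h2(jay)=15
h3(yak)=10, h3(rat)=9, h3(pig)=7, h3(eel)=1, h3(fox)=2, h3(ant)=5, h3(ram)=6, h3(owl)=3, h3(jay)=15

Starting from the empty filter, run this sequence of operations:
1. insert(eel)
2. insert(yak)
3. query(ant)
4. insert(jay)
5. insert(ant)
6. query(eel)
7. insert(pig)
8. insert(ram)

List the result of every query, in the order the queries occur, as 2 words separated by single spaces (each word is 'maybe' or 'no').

Answer: no maybe

Derivation:
Start: bits=0000000000000000
Op 1: insert eel -> sets bits 1 4 14 -> bits=0100100000000010
Op 2: insert yak -> sets bits 3 5 10 -> bits=0101110000100010
Op 3: query ant -> checks bit5=1, bit6=0, bit9=0 (has a 0) -> no
Op 4: insert jay -> sets bits 7 15 -> bits=0101110100100011
Op 5: insert ant -> sets bits 5 6 9 -> bits=0101111101100011
Op 6: query eel -> checks bit1=1, bit4=1, bit14=1 (all 1) -> maybe
Op 7: insert pig -> sets bits 6 7 13 -> bits=0101111101100111
Op 8: insert ram -> sets bits 6 8 12 -> bits=0101111111101111
Query results in order: no maybe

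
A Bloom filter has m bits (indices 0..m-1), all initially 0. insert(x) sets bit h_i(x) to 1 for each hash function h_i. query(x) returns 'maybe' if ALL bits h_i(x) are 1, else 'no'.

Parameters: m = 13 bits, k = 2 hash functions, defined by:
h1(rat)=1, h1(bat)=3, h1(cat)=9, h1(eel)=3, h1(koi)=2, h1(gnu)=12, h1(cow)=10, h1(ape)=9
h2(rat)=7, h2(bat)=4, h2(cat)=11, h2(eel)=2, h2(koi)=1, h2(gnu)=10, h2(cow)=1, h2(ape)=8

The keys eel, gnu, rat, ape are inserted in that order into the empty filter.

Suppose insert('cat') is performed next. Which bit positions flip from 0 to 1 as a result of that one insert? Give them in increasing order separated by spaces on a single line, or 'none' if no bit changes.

Start: bits=0000000000000
After insert 'eel': sets bits 2 3 -> bits=0011000000000
After insert 'gnu': sets bits 10 12 -> bits=0011000000101
After insert 'rat': sets bits 1 7 -> bits=0111000100101
After insert 'ape': sets bits 8 9 -> bits=0111000111101
insert 'cat' would touch bits 9 11; currently bit9=1, bit11=0
Bits that are 0 among those (would change 0->1): 11

Answer: 11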